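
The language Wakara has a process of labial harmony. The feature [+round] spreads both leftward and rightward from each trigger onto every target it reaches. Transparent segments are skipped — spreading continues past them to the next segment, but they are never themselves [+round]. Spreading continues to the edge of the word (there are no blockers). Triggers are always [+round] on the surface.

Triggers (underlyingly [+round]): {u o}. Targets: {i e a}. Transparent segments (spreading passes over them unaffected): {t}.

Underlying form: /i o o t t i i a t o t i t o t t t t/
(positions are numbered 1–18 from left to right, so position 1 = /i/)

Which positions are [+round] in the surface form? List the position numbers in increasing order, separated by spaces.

1 2 3 6 7 8 10 12 14

From /o/ at 2 rightward: 3 /o/ is itself a trigger — this domain ends here.
From /o/ at 2 leftward: 1 /i/ → [+round]; word edge.
From /o/ at 3 rightward: 4 /t/ transparent; 5 /t/ transparent; 6 /i/ → [+round]; 7 /i/ → [+round]; 8 /a/ → [+round]; 9 /t/ transparent; 10 /o/ is itself a trigger — this domain ends here.
From /o/ at 3 leftward: 2 /o/ is itself a trigger — this domain ends here.
From /o/ at 10 rightward: 11 /t/ transparent; 12 /i/ → [+round]; 13 /t/ transparent; 14 /o/ is itself a trigger — this domain ends here.
From /o/ at 10 leftward: 9 /t/ transparent; 8 /a/ → [+round]; 7 /i/ → [+round]; 6 /i/ → [+round]; 5 /t/ transparent; 4 /t/ transparent; 3 /o/ is itself a trigger — this domain ends here.
From /o/ at 14 rightward: 15 /t/ transparent; 16 /t/ transparent; 17 /t/ transparent; 18 /t/ transparent; word edge.
From /o/ at 14 leftward: 13 /t/ transparent; 12 /i/ → [+round]; 11 /t/ transparent; 10 /o/ is itself a trigger — this domain ends here.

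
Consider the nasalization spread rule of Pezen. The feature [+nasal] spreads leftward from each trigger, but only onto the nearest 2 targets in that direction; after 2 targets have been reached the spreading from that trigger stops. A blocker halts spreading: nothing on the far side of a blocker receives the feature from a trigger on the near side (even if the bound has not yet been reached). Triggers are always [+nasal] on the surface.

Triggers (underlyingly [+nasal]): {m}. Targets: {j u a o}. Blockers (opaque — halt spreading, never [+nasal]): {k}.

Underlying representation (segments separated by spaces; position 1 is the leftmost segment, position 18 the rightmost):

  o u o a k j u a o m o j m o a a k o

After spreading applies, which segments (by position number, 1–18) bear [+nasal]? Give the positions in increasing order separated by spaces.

From /m/ at 10 leftward: 9 /o/ → [+nasal]; 8 /a/ → [+nasal]; bound reached.
From /m/ at 13 leftward: 12 /j/ → [+nasal]; 11 /o/ → [+nasal]; bound reached.
Targets with no active source: positions 1 2 3 4 6 7 14 15 16 18 stay [-nasal].

8 9 10 11 12 13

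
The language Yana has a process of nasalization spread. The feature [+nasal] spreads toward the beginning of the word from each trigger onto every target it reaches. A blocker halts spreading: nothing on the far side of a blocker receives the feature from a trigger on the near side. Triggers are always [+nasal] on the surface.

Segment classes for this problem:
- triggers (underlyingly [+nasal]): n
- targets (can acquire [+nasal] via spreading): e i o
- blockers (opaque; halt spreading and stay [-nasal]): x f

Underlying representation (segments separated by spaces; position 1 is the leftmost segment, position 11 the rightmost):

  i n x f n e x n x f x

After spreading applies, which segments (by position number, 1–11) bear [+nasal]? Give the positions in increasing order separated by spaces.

1 2 5 8

From /n/ at 2 leftward: 1 /i/ → [+nasal]; word edge.
From /n/ at 5 leftward: 4 /f/ blocks.
From /n/ at 8 leftward: 7 /x/ blocks.
Target with no active source: position 6 stays [-nasal].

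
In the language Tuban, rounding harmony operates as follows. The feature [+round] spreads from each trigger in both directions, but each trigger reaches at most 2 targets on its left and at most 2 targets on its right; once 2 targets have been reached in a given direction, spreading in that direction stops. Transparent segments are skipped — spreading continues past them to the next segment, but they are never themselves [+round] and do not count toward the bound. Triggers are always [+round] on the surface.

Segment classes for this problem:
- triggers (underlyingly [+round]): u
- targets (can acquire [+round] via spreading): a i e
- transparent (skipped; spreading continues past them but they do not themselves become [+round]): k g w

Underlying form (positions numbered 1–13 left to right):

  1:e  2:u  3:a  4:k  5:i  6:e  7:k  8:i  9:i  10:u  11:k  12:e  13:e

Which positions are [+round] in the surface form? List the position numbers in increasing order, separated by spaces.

1 2 3 5 8 9 10 12 13

From /u/ at 2 rightward: 3 /a/ → [+round]; 4 /k/ transparent; 5 /i/ → [+round]; bound reached.
From /u/ at 2 leftward: 1 /e/ → [+round]; word edge.
From /u/ at 10 rightward: 11 /k/ transparent; 12 /e/ → [+round]; 13 /e/ → [+round]; bound reached.
From /u/ at 10 leftward: 9 /i/ → [+round]; 8 /i/ → [+round]; bound reached.
Target with no active source: position 6 stays [-round].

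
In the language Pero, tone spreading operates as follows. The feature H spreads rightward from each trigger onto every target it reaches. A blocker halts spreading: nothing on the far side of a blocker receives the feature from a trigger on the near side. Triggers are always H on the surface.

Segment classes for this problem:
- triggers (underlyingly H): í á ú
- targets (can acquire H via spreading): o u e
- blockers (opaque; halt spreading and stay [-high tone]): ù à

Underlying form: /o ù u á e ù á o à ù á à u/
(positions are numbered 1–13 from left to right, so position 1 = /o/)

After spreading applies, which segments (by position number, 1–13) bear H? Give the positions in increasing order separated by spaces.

From /á/ at 4 rightward: 5 /e/ → H; 6 /ù/ blocks.
From /á/ at 7 rightward: 8 /o/ → H; 9 /à/ blocks.
From /á/ at 11 rightward: 12 /à/ blocks.
Targets with no active source: positions 1 3 13 stay [-high tone].

4 5 7 8 11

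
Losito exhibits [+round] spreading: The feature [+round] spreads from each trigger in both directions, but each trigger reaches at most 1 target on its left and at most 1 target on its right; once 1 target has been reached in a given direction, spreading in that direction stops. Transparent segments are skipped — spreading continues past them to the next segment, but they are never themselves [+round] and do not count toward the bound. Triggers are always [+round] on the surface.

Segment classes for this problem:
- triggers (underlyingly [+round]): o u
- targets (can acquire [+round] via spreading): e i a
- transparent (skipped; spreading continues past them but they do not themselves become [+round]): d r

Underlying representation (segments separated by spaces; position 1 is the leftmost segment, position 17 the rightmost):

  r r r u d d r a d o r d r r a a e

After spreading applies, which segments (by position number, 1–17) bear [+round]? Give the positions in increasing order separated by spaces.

4 8 10 15

From /u/ at 4 rightward: 5 /d/ transparent; 6 /d/ transparent; 7 /r/ transparent; 8 /a/ → [+round]; bound reached.
From /u/ at 4 leftward: 3 /r/ transparent; 2 /r/ transparent; 1 /r/ transparent; word edge.
From /o/ at 10 rightward: 11 /r/ transparent; 12 /d/ transparent; 13 /r/ transparent; 14 /r/ transparent; 15 /a/ → [+round]; bound reached.
From /o/ at 10 leftward: 9 /d/ transparent; 8 /a/ → [+round]; bound reached.
Targets with no active source: positions 16 17 stay [-round].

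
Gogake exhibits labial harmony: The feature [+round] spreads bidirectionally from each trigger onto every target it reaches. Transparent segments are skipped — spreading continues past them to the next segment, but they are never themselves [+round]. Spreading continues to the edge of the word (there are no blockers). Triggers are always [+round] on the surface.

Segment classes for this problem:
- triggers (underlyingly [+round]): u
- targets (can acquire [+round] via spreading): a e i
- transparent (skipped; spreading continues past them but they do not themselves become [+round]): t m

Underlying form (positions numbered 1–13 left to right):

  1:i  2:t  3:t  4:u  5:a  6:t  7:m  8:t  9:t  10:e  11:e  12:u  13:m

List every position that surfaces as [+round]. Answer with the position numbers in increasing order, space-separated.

1 4 5 10 11 12

From /u/ at 4 rightward: 5 /a/ → [+round]; 6 /t/ transparent; 7 /m/ transparent; 8 /t/ transparent; 9 /t/ transparent; 10 /e/ → [+round]; 11 /e/ → [+round]; 12 /u/ is itself a trigger — this domain ends here.
From /u/ at 4 leftward: 3 /t/ transparent; 2 /t/ transparent; 1 /i/ → [+round]; word edge.
From /u/ at 12 rightward: 13 /m/ transparent; word edge.
From /u/ at 12 leftward: 11 /e/ → [+round]; 10 /e/ → [+round]; 9 /t/ transparent; 8 /t/ transparent; 7 /m/ transparent; 6 /t/ transparent; 5 /a/ → [+round]; 4 /u/ is itself a trigger — this domain ends here.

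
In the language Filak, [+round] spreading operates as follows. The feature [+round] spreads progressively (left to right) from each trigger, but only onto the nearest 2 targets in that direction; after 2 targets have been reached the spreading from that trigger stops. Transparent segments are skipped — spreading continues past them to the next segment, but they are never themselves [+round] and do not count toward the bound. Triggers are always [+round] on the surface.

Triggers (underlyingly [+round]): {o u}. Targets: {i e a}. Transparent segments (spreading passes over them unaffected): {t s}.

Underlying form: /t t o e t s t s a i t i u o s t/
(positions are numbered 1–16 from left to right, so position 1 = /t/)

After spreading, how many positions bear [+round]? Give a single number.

5

From /o/ at 3 rightward: 4 /e/ → [+round]; 5 /t/ transparent; 6 /s/ transparent; 7 /t/ transparent; 8 /s/ transparent; 9 /a/ → [+round]; bound reached.
From /u/ at 13 rightward: 14 /o/ is itself a trigger — this domain ends here.
From /o/ at 14 rightward: 15 /s/ transparent; 16 /t/ transparent; word edge.
Targets with no active source: positions 10 12 stay [-round].
[+round] positions on the surface: 3 4 9 13 14.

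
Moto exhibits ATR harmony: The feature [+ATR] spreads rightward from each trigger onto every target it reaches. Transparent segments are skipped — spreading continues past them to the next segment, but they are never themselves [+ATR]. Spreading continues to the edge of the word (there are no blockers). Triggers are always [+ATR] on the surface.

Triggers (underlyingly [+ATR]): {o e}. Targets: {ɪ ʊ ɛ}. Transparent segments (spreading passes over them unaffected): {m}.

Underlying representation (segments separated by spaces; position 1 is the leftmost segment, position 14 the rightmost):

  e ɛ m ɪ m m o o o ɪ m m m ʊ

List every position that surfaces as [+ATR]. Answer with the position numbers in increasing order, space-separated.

From /e/ at 1 rightward: 2 /ɛ/ → [+ATR]; 3 /m/ transparent; 4 /ɪ/ → [+ATR]; 5 /m/ transparent; 6 /m/ transparent; 7 /o/ is itself a trigger — this domain ends here.
From /o/ at 7 rightward: 8 /o/ is itself a trigger — this domain ends here.
From /o/ at 8 rightward: 9 /o/ is itself a trigger — this domain ends here.
From /o/ at 9 rightward: 10 /ɪ/ → [+ATR]; 11 /m/ transparent; 12 /m/ transparent; 13 /m/ transparent; 14 /ʊ/ → [+ATR]; word edge.

1 2 4 7 8 9 10 14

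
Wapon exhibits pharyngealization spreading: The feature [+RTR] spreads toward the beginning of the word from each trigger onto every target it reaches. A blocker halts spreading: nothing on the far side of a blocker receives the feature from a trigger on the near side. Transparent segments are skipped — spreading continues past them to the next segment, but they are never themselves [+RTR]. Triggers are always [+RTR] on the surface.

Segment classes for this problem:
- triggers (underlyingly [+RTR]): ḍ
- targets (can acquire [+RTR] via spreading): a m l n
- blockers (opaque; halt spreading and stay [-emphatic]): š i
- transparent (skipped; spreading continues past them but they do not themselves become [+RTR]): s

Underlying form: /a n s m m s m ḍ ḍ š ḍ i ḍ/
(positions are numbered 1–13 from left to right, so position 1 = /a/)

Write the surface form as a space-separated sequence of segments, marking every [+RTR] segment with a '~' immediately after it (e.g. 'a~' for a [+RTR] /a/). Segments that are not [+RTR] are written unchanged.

a~ n~ s m~ m~ s m~ ḍ~ ḍ~ š ḍ~ i ḍ~

From /ḍ/ at 8 leftward: 7 /m/ → [+RTR]; 6 /s/ transparent; 5 /m/ → [+RTR]; 4 /m/ → [+RTR]; 3 /s/ transparent; 2 /n/ → [+RTR]; 1 /a/ → [+RTR]; word edge.
From /ḍ/ at 9 leftward: 8 /ḍ/ is itself a trigger — this domain ends here.
From /ḍ/ at 11 leftward: 10 /š/ blocks.
From /ḍ/ at 13 leftward: 12 /i/ blocks.
[+RTR] positions on the surface: 1 2 4 5 7 8 9 11 13.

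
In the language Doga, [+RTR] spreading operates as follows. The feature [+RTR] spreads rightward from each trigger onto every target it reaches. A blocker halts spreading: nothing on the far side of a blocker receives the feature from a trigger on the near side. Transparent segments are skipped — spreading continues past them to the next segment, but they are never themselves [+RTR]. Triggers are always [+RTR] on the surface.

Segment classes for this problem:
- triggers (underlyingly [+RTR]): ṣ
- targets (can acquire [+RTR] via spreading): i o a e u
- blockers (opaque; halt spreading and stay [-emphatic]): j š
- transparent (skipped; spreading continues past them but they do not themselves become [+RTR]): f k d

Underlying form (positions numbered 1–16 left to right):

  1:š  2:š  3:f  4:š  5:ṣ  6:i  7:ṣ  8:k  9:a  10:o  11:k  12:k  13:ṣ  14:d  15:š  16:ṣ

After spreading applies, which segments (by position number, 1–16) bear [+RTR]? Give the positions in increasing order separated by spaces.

5 6 7 9 10 13 16

From /ṣ/ at 5 rightward: 6 /i/ → [+RTR]; 7 /ṣ/ is itself a trigger — this domain ends here.
From /ṣ/ at 7 rightward: 8 /k/ transparent; 9 /a/ → [+RTR]; 10 /o/ → [+RTR]; 11 /k/ transparent; 12 /k/ transparent; 13 /ṣ/ is itself a trigger — this domain ends here.
From /ṣ/ at 13 rightward: 14 /d/ transparent; 15 /š/ blocks.
From /ṣ/ at 16 rightward: word edge.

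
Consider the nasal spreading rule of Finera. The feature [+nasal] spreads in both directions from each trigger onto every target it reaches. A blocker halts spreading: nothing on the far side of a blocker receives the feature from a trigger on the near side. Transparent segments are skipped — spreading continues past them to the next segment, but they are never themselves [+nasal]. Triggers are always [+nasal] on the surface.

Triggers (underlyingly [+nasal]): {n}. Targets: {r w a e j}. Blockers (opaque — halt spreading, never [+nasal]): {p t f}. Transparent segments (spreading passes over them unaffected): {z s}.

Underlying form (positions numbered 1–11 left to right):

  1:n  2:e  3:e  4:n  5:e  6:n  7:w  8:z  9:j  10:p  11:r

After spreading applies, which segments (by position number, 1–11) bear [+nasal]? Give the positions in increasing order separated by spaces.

1 2 3 4 5 6 7 9

From /n/ at 1 rightward: 2 /e/ → [+nasal]; 3 /e/ → [+nasal]; 4 /n/ is itself a trigger — this domain ends here.
From /n/ at 1 leftward: word edge.
From /n/ at 4 rightward: 5 /e/ → [+nasal]; 6 /n/ is itself a trigger — this domain ends here.
From /n/ at 4 leftward: 3 /e/ → [+nasal]; 2 /e/ → [+nasal]; 1 /n/ is itself a trigger — this domain ends here.
From /n/ at 6 rightward: 7 /w/ → [+nasal]; 8 /z/ transparent; 9 /j/ → [+nasal]; 10 /p/ blocks.
From /n/ at 6 leftward: 5 /e/ → [+nasal]; 4 /n/ is itself a trigger — this domain ends here.
Target with no active source: position 11 stays [-nasal].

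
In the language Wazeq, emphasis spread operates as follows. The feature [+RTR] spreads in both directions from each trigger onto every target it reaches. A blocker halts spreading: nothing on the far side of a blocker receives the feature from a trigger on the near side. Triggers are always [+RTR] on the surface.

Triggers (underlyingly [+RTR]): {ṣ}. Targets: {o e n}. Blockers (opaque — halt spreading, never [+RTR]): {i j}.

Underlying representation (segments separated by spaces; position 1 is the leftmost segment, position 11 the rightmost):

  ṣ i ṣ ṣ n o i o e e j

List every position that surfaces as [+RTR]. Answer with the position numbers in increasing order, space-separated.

1 3 4 5 6

From /ṣ/ at 1 rightward: 2 /i/ blocks.
From /ṣ/ at 1 leftward: word edge.
From /ṣ/ at 3 rightward: 4 /ṣ/ is itself a trigger — this domain ends here.
From /ṣ/ at 3 leftward: 2 /i/ blocks.
From /ṣ/ at 4 rightward: 5 /n/ → [+RTR]; 6 /o/ → [+RTR]; 7 /i/ blocks.
From /ṣ/ at 4 leftward: 3 /ṣ/ is itself a trigger — this domain ends here.
Targets with no active source: positions 8 9 10 stay [-emphatic].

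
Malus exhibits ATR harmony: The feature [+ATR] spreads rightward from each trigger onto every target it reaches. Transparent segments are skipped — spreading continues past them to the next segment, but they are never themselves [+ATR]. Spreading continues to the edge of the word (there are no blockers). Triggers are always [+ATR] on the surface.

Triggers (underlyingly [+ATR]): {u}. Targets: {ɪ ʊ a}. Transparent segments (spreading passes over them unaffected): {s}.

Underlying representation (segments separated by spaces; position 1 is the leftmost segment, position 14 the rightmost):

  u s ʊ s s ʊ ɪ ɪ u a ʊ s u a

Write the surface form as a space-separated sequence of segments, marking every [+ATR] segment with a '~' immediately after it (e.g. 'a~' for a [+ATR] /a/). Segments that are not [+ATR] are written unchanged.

u~ s ʊ~ s s ʊ~ ɪ~ ɪ~ u~ a~ ʊ~ s u~ a~

From /u/ at 1 rightward: 2 /s/ transparent; 3 /ʊ/ → [+ATR]; 4 /s/ transparent; 5 /s/ transparent; 6 /ʊ/ → [+ATR]; 7 /ɪ/ → [+ATR]; 8 /ɪ/ → [+ATR]; 9 /u/ is itself a trigger — this domain ends here.
From /u/ at 9 rightward: 10 /a/ → [+ATR]; 11 /ʊ/ → [+ATR]; 12 /s/ transparent; 13 /u/ is itself a trigger — this domain ends here.
From /u/ at 13 rightward: 14 /a/ → [+ATR]; word edge.
[+ATR] positions on the surface: 1 3 6 7 8 9 10 11 13 14.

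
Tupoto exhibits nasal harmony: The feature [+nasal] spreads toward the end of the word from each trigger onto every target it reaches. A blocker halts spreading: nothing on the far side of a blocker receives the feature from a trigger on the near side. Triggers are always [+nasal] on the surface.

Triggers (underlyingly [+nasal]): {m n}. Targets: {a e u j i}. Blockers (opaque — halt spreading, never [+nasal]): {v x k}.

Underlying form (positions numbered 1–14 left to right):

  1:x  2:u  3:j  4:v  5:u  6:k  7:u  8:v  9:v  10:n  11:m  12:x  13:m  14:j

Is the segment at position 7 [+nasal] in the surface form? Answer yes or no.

From /n/ at 10 rightward: 11 /m/ is itself a trigger — this domain ends here.
From /m/ at 11 rightward: 12 /x/ blocks.
From /m/ at 13 rightward: 14 /j/ → [+nasal]; word edge.
Targets with no active source: positions 2 3 5 7 stay [-nasal].
[+nasal] positions on the surface: 10 11 13 14.

no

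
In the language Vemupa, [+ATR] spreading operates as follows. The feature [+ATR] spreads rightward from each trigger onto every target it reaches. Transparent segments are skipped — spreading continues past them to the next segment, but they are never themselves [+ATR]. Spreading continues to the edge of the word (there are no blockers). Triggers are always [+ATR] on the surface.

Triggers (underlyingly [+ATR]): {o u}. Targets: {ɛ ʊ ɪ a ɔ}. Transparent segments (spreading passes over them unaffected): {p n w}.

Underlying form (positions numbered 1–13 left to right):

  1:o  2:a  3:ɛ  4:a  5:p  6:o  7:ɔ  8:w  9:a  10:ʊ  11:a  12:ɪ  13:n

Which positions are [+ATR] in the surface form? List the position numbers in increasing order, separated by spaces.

From /o/ at 1 rightward: 2 /a/ → [+ATR]; 3 /ɛ/ → [+ATR]; 4 /a/ → [+ATR]; 5 /p/ transparent; 6 /o/ is itself a trigger — this domain ends here.
From /o/ at 6 rightward: 7 /ɔ/ → [+ATR]; 8 /w/ transparent; 9 /a/ → [+ATR]; 10 /ʊ/ → [+ATR]; 11 /a/ → [+ATR]; 12 /ɪ/ → [+ATR]; 13 /n/ transparent; word edge.

1 2 3 4 6 7 9 10 11 12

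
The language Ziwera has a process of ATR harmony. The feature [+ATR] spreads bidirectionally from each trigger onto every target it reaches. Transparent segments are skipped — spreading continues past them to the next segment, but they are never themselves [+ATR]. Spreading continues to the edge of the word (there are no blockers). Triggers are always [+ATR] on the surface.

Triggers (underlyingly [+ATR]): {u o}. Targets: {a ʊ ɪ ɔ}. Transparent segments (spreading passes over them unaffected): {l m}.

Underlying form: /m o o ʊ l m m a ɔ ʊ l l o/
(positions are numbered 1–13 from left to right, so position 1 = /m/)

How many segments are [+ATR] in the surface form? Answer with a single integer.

From /o/ at 2 rightward: 3 /o/ is itself a trigger — this domain ends here.
From /o/ at 2 leftward: 1 /m/ transparent; word edge.
From /o/ at 3 rightward: 4 /ʊ/ → [+ATR]; 5 /l/ transparent; 6 /m/ transparent; 7 /m/ transparent; 8 /a/ → [+ATR]; 9 /ɔ/ → [+ATR]; 10 /ʊ/ → [+ATR]; 11 /l/ transparent; 12 /l/ transparent; 13 /o/ is itself a trigger — this domain ends here.
From /o/ at 3 leftward: 2 /o/ is itself a trigger — this domain ends here.
From /o/ at 13 rightward: word edge.
From /o/ at 13 leftward: 12 /l/ transparent; 11 /l/ transparent; 10 /ʊ/ → [+ATR]; 9 /ɔ/ → [+ATR]; 8 /a/ → [+ATR]; 7 /m/ transparent; 6 /m/ transparent; 5 /l/ transparent; 4 /ʊ/ → [+ATR]; 3 /o/ is itself a trigger — this domain ends here.
[+ATR] positions on the surface: 2 3 4 8 9 10 13.

7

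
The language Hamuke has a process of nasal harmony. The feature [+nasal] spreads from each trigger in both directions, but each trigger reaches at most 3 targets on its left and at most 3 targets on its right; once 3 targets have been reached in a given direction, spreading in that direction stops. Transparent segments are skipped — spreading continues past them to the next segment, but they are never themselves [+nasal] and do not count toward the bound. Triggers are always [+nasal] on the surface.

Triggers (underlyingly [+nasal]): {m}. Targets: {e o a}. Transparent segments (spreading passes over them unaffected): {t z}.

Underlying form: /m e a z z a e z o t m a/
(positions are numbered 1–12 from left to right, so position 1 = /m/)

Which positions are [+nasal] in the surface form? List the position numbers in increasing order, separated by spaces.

1 2 3 6 7 9 11 12

From /m/ at 1 rightward: 2 /e/ → [+nasal]; 3 /a/ → [+nasal]; 4 /z/ transparent; 5 /z/ transparent; 6 /a/ → [+nasal]; bound reached.
From /m/ at 1 leftward: word edge.
From /m/ at 11 rightward: 12 /a/ → [+nasal]; word edge.
From /m/ at 11 leftward: 10 /t/ transparent; 9 /o/ → [+nasal]; 8 /z/ transparent; 7 /e/ → [+nasal]; 6 /a/ → [+nasal]; bound reached.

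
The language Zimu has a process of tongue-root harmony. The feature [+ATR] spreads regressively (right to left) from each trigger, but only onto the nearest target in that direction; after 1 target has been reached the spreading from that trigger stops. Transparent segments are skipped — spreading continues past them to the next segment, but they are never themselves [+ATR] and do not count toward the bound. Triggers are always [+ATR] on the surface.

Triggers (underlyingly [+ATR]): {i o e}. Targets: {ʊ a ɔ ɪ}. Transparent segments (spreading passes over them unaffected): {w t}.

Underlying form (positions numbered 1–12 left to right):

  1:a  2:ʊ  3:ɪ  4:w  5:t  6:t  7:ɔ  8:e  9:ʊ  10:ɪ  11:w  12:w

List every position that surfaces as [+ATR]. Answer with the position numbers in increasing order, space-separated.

7 8

From /e/ at 8 leftward: 7 /ɔ/ → [+ATR]; bound reached.
Targets with no active source: positions 1 2 3 9 10 stay [-ATR].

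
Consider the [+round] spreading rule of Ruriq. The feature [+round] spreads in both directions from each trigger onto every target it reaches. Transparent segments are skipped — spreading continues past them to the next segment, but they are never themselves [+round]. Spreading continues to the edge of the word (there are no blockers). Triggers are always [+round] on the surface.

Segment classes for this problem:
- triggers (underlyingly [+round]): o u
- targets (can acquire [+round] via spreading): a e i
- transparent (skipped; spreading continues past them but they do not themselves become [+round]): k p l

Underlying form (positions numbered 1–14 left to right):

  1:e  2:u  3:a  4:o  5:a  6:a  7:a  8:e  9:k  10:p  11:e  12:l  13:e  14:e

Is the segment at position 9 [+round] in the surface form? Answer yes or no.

no

From /u/ at 2 rightward: 3 /a/ → [+round]; 4 /o/ is itself a trigger — this domain ends here.
From /u/ at 2 leftward: 1 /e/ → [+round]; word edge.
From /o/ at 4 rightward: 5 /a/ → [+round]; 6 /a/ → [+round]; 7 /a/ → [+round]; 8 /e/ → [+round]; 9 /k/ transparent; 10 /p/ transparent; 11 /e/ → [+round]; 12 /l/ transparent; 13 /e/ → [+round]; 14 /e/ → [+round]; word edge.
From /o/ at 4 leftward: 3 /a/ → [+round]; 2 /u/ is itself a trigger — this domain ends here.
[+round] positions on the surface: 1 2 3 4 5 6 7 8 11 13 14.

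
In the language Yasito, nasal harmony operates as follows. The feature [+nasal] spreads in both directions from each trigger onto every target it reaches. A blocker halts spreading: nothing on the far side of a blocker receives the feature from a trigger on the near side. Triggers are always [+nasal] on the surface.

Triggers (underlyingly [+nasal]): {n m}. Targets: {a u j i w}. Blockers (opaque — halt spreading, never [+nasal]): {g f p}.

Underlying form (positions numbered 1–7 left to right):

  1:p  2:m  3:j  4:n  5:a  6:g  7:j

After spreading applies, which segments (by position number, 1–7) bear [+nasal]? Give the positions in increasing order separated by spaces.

From /m/ at 2 rightward: 3 /j/ → [+nasal]; 4 /n/ is itself a trigger — this domain ends here.
From /m/ at 2 leftward: 1 /p/ blocks.
From /n/ at 4 rightward: 5 /a/ → [+nasal]; 6 /g/ blocks.
From /n/ at 4 leftward: 3 /j/ → [+nasal]; 2 /m/ is itself a trigger — this domain ends here.
Target with no active source: position 7 stays [-nasal].

2 3 4 5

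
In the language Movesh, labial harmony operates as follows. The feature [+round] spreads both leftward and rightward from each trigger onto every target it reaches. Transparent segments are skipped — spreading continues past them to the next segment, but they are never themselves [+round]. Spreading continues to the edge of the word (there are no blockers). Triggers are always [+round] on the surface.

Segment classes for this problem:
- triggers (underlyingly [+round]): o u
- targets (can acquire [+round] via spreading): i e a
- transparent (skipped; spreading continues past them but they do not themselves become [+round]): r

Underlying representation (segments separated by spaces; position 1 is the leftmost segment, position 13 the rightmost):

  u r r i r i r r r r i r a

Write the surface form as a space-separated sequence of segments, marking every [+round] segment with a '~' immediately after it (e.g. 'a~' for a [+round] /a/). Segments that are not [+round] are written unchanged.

u~ r r i~ r i~ r r r r i~ r a~

From /u/ at 1 rightward: 2 /r/ transparent; 3 /r/ transparent; 4 /i/ → [+round]; 5 /r/ transparent; 6 /i/ → [+round]; 7 /r/ transparent; 8 /r/ transparent; 9 /r/ transparent; 10 /r/ transparent; 11 /i/ → [+round]; 12 /r/ transparent; 13 /a/ → [+round]; word edge.
From /u/ at 1 leftward: word edge.
[+round] positions on the surface: 1 4 6 11 13.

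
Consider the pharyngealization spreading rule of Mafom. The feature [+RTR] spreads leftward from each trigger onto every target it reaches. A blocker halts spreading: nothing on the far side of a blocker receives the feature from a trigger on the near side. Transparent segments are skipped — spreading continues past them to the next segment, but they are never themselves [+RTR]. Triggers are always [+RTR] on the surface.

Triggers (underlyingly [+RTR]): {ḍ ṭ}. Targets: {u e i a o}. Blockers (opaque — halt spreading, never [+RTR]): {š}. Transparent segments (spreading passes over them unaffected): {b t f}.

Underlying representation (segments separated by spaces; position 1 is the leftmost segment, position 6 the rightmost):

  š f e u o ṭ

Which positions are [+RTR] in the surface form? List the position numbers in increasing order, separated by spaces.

3 4 5 6

From /ṭ/ at 6 leftward: 5 /o/ → [+RTR]; 4 /u/ → [+RTR]; 3 /e/ → [+RTR]; 2 /f/ transparent; 1 /š/ blocks.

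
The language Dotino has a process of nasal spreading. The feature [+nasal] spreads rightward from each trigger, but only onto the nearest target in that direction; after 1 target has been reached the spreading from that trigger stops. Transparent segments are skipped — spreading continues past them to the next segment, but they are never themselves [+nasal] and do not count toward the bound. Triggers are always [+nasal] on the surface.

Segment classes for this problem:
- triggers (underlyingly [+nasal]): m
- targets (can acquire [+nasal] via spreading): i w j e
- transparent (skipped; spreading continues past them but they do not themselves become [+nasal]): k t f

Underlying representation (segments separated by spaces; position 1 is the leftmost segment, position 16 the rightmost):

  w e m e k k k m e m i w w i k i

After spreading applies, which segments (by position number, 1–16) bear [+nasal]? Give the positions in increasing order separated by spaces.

3 4 8 9 10 11

From /m/ at 3 rightward: 4 /e/ → [+nasal]; bound reached.
From /m/ at 8 rightward: 9 /e/ → [+nasal]; bound reached.
From /m/ at 10 rightward: 11 /i/ → [+nasal]; bound reached.
Targets with no active source: positions 1 2 12 13 14 16 stay [-nasal].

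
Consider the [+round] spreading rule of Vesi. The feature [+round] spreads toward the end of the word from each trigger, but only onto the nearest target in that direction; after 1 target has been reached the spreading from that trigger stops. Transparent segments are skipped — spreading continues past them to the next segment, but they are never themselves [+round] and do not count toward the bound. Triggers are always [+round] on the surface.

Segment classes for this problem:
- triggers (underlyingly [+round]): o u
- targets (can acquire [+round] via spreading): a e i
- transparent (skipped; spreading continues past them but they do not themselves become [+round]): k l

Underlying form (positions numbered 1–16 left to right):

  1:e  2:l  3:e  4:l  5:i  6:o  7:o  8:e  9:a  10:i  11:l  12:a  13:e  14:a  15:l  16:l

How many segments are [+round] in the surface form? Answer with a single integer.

From /o/ at 6 rightward: 7 /o/ is itself a trigger — this domain ends here.
From /o/ at 7 rightward: 8 /e/ → [+round]; bound reached.
Targets with no active source: positions 1 3 5 9 10 12 13 14 stay [-round].
[+round] positions on the surface: 6 7 8.

3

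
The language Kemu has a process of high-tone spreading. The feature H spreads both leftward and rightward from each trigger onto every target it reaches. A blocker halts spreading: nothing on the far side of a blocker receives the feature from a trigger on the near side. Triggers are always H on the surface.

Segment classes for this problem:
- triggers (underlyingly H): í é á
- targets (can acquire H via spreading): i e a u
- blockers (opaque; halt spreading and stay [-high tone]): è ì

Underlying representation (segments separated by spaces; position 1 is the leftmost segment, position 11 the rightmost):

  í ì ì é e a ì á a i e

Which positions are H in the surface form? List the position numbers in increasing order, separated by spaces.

1 4 5 6 8 9 10 11

From /í/ at 1 rightward: 2 /ì/ blocks.
From /í/ at 1 leftward: word edge.
From /é/ at 4 rightward: 5 /e/ → H; 6 /a/ → H; 7 /ì/ blocks.
From /é/ at 4 leftward: 3 /ì/ blocks.
From /á/ at 8 rightward: 9 /a/ → H; 10 /i/ → H; 11 /e/ → H; word edge.
From /á/ at 8 leftward: 7 /ì/ blocks.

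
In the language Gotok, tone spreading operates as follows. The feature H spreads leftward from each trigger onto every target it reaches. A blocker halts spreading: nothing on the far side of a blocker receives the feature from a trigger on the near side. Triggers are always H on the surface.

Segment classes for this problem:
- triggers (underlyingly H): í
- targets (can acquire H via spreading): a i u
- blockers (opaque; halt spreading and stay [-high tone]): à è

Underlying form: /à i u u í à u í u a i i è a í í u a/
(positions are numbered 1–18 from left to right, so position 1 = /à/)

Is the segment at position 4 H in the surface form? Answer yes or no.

yes

From /í/ at 5 leftward: 4 /u/ → H; 3 /u/ → H; 2 /i/ → H; 1 /à/ blocks.
From /í/ at 8 leftward: 7 /u/ → H; 6 /à/ blocks.
From /í/ at 15 leftward: 14 /a/ → H; 13 /è/ blocks.
From /í/ at 16 leftward: 15 /í/ is itself a trigger — this domain ends here.
Targets with no active source: positions 9 10 11 12 17 18 stay [-high tone].
H positions on the surface: 2 3 4 5 7 8 14 15 16.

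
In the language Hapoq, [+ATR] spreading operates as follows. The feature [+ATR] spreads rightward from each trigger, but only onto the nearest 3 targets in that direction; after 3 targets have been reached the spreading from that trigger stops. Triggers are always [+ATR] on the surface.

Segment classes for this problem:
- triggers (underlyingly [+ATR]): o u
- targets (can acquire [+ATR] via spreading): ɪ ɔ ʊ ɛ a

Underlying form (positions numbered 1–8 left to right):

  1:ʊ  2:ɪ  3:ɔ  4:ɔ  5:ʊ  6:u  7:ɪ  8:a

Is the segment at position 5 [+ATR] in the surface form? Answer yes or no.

no

From /u/ at 6 rightward: 7 /ɪ/ → [+ATR]; 8 /a/ → [+ATR]; word edge.
Targets with no active source: positions 1 2 3 4 5 stay [-ATR].
[+ATR] positions on the surface: 6 7 8.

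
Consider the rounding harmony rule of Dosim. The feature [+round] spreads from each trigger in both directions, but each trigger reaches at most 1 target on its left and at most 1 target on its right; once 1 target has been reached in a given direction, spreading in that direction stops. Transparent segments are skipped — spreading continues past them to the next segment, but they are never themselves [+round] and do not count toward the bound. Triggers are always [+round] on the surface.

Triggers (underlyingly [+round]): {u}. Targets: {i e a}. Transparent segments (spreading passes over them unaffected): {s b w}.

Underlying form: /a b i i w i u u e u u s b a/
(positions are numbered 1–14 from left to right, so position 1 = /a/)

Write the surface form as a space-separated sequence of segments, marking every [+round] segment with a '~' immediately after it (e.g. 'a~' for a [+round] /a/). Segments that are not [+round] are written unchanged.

a b i i w i~ u~ u~ e~ u~ u~ s b a~

From /u/ at 7 rightward: 8 /u/ is itself a trigger — this domain ends here.
From /u/ at 7 leftward: 6 /i/ → [+round]; bound reached.
From /u/ at 8 rightward: 9 /e/ → [+round]; bound reached.
From /u/ at 8 leftward: 7 /u/ is itself a trigger — this domain ends here.
From /u/ at 10 rightward: 11 /u/ is itself a trigger — this domain ends here.
From /u/ at 10 leftward: 9 /e/ → [+round]; bound reached.
From /u/ at 11 rightward: 12 /s/ transparent; 13 /b/ transparent; 14 /a/ → [+round]; bound reached.
From /u/ at 11 leftward: 10 /u/ is itself a trigger — this domain ends here.
Targets with no active source: positions 1 3 4 stay [-round].
[+round] positions on the surface: 6 7 8 9 10 11 14.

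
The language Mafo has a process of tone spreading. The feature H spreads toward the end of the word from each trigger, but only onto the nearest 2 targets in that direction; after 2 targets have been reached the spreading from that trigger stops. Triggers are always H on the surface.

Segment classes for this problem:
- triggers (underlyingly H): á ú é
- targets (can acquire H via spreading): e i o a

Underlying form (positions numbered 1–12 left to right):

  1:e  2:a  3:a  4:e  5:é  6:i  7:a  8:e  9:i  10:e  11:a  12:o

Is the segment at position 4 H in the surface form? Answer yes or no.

From /é/ at 5 rightward: 6 /i/ → H; 7 /a/ → H; bound reached.
Targets with no active source: positions 1 2 3 4 8 9 10 11 12 stay [-high tone].
H positions on the surface: 5 6 7.

no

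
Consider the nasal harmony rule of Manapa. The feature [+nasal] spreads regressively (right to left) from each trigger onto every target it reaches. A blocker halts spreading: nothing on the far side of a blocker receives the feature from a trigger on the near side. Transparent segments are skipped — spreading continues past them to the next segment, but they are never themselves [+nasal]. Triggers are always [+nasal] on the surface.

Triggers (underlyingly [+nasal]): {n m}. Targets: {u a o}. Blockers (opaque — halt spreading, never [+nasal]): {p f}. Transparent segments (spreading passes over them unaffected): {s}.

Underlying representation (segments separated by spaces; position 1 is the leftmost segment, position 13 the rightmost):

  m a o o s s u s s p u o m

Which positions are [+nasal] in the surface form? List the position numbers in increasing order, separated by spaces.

From /m/ at 1 leftward: word edge.
From /m/ at 13 leftward: 12 /o/ → [+nasal]; 11 /u/ → [+nasal]; 10 /p/ blocks.
Targets with no active source: positions 2 3 4 7 stay [-nasal].

1 11 12 13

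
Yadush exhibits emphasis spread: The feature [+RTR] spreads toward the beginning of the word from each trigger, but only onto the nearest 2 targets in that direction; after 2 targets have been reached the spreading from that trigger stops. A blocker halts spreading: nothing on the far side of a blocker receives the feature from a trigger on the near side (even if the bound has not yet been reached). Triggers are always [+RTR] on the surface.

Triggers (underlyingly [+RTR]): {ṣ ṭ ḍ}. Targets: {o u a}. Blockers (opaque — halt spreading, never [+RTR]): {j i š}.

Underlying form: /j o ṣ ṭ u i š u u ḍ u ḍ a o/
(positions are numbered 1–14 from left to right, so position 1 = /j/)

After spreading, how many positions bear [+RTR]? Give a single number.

8

From /ṣ/ at 3 leftward: 2 /o/ → [+RTR]; 1 /j/ blocks.
From /ṭ/ at 4 leftward: 3 /ṣ/ is itself a trigger — this domain ends here.
From /ḍ/ at 10 leftward: 9 /u/ → [+RTR]; 8 /u/ → [+RTR]; bound reached.
From /ḍ/ at 12 leftward: 11 /u/ → [+RTR]; 10 /ḍ/ is itself a trigger — this domain ends here.
Targets with no active source: positions 5 13 14 stay [-emphatic].
[+RTR] positions on the surface: 2 3 4 8 9 10 11 12.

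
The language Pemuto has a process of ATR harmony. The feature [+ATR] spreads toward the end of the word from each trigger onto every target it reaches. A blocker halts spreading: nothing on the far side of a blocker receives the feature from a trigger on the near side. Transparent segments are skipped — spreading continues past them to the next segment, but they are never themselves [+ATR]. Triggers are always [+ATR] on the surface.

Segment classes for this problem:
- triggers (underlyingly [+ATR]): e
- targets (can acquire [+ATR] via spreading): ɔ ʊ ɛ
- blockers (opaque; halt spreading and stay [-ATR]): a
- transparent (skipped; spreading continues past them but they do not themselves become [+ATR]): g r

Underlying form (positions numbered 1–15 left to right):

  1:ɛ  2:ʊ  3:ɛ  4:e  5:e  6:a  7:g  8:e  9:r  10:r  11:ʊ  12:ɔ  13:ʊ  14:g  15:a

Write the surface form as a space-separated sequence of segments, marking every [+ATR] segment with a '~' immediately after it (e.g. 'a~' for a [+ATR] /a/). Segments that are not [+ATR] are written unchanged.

From /e/ at 4 rightward: 5 /e/ is itself a trigger — this domain ends here.
From /e/ at 5 rightward: 6 /a/ blocks.
From /e/ at 8 rightward: 9 /r/ transparent; 10 /r/ transparent; 11 /ʊ/ → [+ATR]; 12 /ɔ/ → [+ATR]; 13 /ʊ/ → [+ATR]; 14 /g/ transparent; 15 /a/ blocks.
Targets with no active source: positions 1 2 3 stay [-ATR].
[+ATR] positions on the surface: 4 5 8 11 12 13.

ɛ ʊ ɛ e~ e~ a g e~ r r ʊ~ ɔ~ ʊ~ g a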